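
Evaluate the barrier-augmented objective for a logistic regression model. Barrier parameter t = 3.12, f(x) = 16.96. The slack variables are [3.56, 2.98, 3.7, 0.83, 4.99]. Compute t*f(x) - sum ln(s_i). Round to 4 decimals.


Step 1: Compute log-barrier.
ln values: [1.2698, 1.0919, 1.3083, -0.1863, 1.6074]
phi = -(1.2698 + 1.0919 + 1.3083 - 0.1863 + 1.6074) = -5.0911
Step 2: Compute augmented objective.
t*f(x) = 3.12*16.96 = 52.9152
Total = 52.9152 - 5.0911 = 47.8241


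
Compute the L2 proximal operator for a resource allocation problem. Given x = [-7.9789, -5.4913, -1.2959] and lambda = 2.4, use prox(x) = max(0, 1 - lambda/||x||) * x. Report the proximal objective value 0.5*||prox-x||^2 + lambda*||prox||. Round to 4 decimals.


Step 1: Compute ||x||.
||x|| = 9.7722
Step 2: Compute scaling factor.
scale = max(0, 1 - 2.4/9.7722) = 0.7544
Step 3: prox(x) = [-6.0193, -4.1427, -0.9776]
||prox(x)|| = 7.3722
Step 4: Proximal objective.
0.5*||prox-x||^2 = 2.88
lambda*||prox|| = 17.6933
Total = 20.5734


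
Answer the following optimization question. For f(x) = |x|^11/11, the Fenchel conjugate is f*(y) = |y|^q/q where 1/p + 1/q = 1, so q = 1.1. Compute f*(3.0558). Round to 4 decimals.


The conjugate exponent q satisfies 1/p + 1/q = 1.
p = 11, so q = 11/(11 - 1) = 1.1
|y|^q = 3.0558^1.1 = 3.4169
f*(3.0558) = 3.4169 / 1.1 = 3.1063


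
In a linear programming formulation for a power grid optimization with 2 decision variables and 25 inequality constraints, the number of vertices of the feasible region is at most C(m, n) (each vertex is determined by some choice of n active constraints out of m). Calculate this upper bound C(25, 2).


Each vertex corresponds to some choice of n active constraints out of m, so the number of vertices is at most C(m, n) = m! / (n!(m-n)!).
m = 25, n = 2
Numerator: 25 * 24
Denominator: 2! = 2
C(25, 2) = 300


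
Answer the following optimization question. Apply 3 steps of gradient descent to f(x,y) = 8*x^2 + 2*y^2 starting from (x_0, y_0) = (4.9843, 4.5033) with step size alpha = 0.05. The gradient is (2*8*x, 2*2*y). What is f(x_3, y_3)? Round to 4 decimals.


Gradient descent on f(x,y) = 8*x^2 + 2*y^2.
Starting point: (4.9843, 4.5033), alpha = 0.05
Step 1: grad_x = 2*8*4.9843 = 79.7488, grad_y = 2*2*4.5033 = 18.0132
  x_1 = 4.9843 - 0.05*79.7488 = 0.9969
  y_1 = 4.5033 - 0.05*18.0132 = 3.6026
Step 2: grad_x = 2*8*0.9969 = 15.9498, grad_y = 2*2*3.6026 = 14.4106
  x_2 = 0.9969 - 0.05*15.9498 = 0.1994
  y_2 = 3.6026 - 0.05*14.4106 = 2.8821
Step 3: grad_x = 2*8*0.1994 = 3.19, grad_y = 2*2*2.8821 = 11.5284
  x_3 = 0.1994 - 0.05*3.19 = 0.0399
  y_3 = 2.8821 - 0.05*11.5284 = 2.3057
f(0.0399, 2.3057) = 8*0.0399^2 + 2*2.3057^2 = 10.6451


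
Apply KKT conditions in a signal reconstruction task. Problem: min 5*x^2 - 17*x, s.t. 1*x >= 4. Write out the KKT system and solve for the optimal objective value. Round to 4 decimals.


Step 1: Try lambda = 0 (constraint inactive).
x_unc = 17/(2*5) = 1.7
Check: 1*1.7 = 1.7 < 4 -- violated!
Step 2: Constraint must be active: 1*x = 4
x* = 4/1 = 4.0
lambda = (2*5*4.0 - 17)/1 = 23.0
Step 3: Compute optimal value.
f(x*) = 5*4.0^2 - 17*4.0 = 12.0


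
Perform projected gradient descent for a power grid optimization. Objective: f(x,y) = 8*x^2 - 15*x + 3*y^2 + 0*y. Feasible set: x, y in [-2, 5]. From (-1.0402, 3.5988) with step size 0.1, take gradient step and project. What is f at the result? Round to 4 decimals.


Step 1: Compute gradient at (-1.0402, 3.5988).
grad_x = 2*8*-1.0402 - 15 = -31.6432
grad_y = 2*3*3.5988 + 0 = 21.5928
Step 2: Gradient step.
x_raw = -1.0402 - 0.1*-31.6432 = 2.1241
y_raw = 3.5988 - 0.1*21.5928 = 1.4395
Step 3: Project onto [-2, 5].
x_proj = clip(2.1241) = 2.1241
y_proj = clip(1.4395) = 1.4395
Step 4: Evaluate f.
f(2.1241, 1.4395) = 10.4499


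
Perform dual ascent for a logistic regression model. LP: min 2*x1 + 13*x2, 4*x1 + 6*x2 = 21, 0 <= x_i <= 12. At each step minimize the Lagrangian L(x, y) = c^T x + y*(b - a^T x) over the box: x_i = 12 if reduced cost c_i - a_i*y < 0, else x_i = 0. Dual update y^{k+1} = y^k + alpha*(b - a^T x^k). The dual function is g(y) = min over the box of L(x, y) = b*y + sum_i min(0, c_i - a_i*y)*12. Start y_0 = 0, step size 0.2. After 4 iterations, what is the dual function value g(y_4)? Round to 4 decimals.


Dual ascent for LP: min 2*x1 + 13*x2, 4*x1 + 6*x2 = 21, 0 <= x_i <= 12
Step 1: y^k = 0.0, reduced costs: (2.0, 13.0)
  x^k = (0.0, 0.0), subgradient = b - a^T x = 21.0
  y^{k+1} = 0.0 + 0.2*21.0 = 4.2
Step 2: y^k = 4.2, reduced costs: (-14.8, -12.2)
  x^k = (12.0, 12.0), subgradient = b - a^T x = -99.0
  y^{k+1} = 4.2 + 0.2*-99.0 = -15.6
Step 3: y^k = -15.6, reduced costs: (64.4, 106.6)
  x^k = (0.0, 0.0), subgradient = b - a^T x = 21.0
  y^{k+1} = -15.6 + 0.2*21.0 = -11.4
Step 4: y^k = -11.4, reduced costs: (47.6, 81.4)
  x^k = (0.0, 0.0), subgradient = b - a^T x = 21.0
  y^{k+1} = -11.4 + 0.2*21.0 = -7.2
Dual objective at y_4 = -7.2: reduced costs (30.8, 56.2), box minimizer x = (0.0, 0.0)
g(y_4) = b*y + (c1 - a1*y)*x1 + (c2 - a2*y)*x2 = 21*(-7.2) + 30.8*0.0 + 56.2*0.0 = -151.2 + 0.0 + 0.0 = -151.2


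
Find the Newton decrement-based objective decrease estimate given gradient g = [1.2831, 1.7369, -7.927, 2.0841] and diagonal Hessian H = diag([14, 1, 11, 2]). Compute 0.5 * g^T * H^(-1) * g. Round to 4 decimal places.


Step 1: H is diagonal, so H^(-1) * g = [0.0917, 1.7369, -0.7206, 1.0421].
Step 2: g^T H^(-1) g = sum_i g_i^2 / H_ii
  = (1.2831)^2/14 + (1.7369)^2/1 + (-7.927)^2/11 + (2.0841)^2/2
  = 0.1176 + 3.0168 + 5.7125 + 2.1717 = 11.0186
Step 3: Objective decrease = 0.5 * g^T H^(-1) g = 5.5093


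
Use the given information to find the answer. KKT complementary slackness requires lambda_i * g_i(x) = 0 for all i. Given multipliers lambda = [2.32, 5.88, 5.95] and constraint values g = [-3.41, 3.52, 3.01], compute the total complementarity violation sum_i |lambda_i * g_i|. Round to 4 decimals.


KKT complementary slackness check:
lambda_1 * g_1 = 2.32 * -3.41 = -7.9112
lambda_2 * g_2 = 5.88 * 3.52 = 20.6976
lambda_3 * g_3 = 5.95 * 3.01 = 17.9095
Total violation = 7.9112 + 20.6976 + 17.9095 = 46.5183


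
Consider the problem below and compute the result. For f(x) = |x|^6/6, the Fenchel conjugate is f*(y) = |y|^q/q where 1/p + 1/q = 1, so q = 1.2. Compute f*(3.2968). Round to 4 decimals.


The conjugate exponent q satisfies 1/p + 1/q = 1.
p = 6, so q = 6/(6 - 1) = 1.2
|y|^q = 3.2968^1.2 = 4.1852
f*(3.2968) = 4.1852 / 1.2 = 3.4876


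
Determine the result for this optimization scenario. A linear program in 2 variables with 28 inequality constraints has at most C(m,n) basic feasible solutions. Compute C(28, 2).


Each vertex corresponds to some choice of n active constraints out of m, so the number of vertices is at most C(m, n) = m! / (n!(m-n)!).
m = 28, n = 2
Numerator: 28 * 27
Denominator: 2! = 2
C(28, 2) = 378


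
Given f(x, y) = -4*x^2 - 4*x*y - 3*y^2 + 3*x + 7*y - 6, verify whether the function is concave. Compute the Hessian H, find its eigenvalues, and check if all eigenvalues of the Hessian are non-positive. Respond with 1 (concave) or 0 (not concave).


The Hessian of f(x,y) = -4*x^2 - 4*x*y - 3*y^2 + 3*x + 7*y - 6 is:
H = [[-8, -4], [-4, -6]]
Trace = -8 - 6 = -14
Determinant = -8*-6 - (-4)^2 = 32
Discriminant = (-14)^2 - 4*32 = 68.0
Eigenvalues: lambda_1 = -11.1231, lambda_2 = -2.8769
The function is concave.

1


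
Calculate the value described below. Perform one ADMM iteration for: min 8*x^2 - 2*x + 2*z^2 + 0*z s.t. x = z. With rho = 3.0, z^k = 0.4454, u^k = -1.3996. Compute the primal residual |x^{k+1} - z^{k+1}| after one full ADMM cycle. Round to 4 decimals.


ADMM iteration with rho = 3.0, z^k = 0.4454, u^k = -1.3996
Step 1: x-update.
Minimize 8*x^2 - 2*x + (3.0/2)*(x - 0.4454 - 1.3996)^2
FOC: (2*8 + 3.0)*x = 2 + 3.0*(0.4454 + 1.3996)
x^{k+1} = 0.3966
Step 2: z-update.
Minimize 2*z^2 + 0*z + (3.0/2)*(0.3966 - z - 1.3996)^2
FOC: (2*2 + 3.0)*z = 0 + 3.0*(0.3966 - 1.3996)
z^{k+1} = -0.4299
Step 3: u-update.
u^{k+1} = -1.3996 + 0.3966 + 0.4299 = -0.5732
Step 4: Primal residual = |0.3966 + 0.4299| = 0.8264


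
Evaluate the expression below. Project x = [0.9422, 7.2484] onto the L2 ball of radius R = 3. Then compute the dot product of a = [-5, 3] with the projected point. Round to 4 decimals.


Step 1: Compute ||x|| (intermediates to 6 decimals).
||x|| = sqrt(0.9422^2 + 7.2484^2) = 7.309381
Step 2: Project.
Since ||x|| > R, scale = R/||x|| = 3/7.309381 = 0.410431, proj(x) = scale * x
proj(x) = [0.386708, 2.974968]
Step 3: Dot product.
a^T * proj(x) = -5*0.386708 + 3*2.974968 = 6.9914


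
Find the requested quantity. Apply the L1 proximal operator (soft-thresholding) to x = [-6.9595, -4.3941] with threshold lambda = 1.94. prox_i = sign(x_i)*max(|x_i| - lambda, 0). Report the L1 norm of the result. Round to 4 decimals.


Soft-thresholding with lambda = 1.94:
prox(-6.9595) = sign(-6.9595)*max(|-6.9595| - 1.94, 0) = -5.0195
prox(-4.3941) = sign(-4.3941)*max(|-4.3941| - 1.94, 0) = -2.4541
prox(x) = [-5.0195, -2.4541]
||prox(x)||_1 = 5.0195 + 2.4541 = 7.4736


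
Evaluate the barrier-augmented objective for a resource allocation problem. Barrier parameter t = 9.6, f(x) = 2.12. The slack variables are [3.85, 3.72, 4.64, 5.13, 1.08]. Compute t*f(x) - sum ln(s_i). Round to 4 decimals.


Step 1: Compute log-barrier.
ln values: [1.3481, 1.3137, 1.5347, 1.6351, 0.077]
phi = -(1.3481 + 1.3137 + 1.5347 + 1.6351 + 0.077) = -5.9086
Step 2: Compute augmented objective.
t*f(x) = 9.6*2.12 = 20.352
Total = 20.352 - 5.9086 = 14.4434


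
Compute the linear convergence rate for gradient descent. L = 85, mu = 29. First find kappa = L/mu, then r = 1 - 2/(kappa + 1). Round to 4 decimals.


Step 1: Compute the condition number.
kappa = L/mu = 85/29 = 2.931
Step 2: Compute the convergence rate.
r = 1 - 2/(kappa + 1) = 1 - 2*mu/(L + mu) = (L - mu)/(L + mu) = 56/114 = 0.4912


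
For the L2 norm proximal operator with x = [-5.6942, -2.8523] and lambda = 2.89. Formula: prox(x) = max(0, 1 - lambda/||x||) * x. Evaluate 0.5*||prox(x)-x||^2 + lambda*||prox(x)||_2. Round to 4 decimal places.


Step 1: Compute ||x||.
||x|| = 6.3686
Step 2: Compute scaling factor.
scale = max(0, 1 - 2.89/6.3686) = 0.5462
Step 3: prox(x) = [-3.1102, -1.558]
||prox(x)|| = 3.4786
Step 4: Proximal objective.
0.5*||prox-x||^2 = 4.1761
lambda*||prox|| = 10.0532
Total = 14.2293


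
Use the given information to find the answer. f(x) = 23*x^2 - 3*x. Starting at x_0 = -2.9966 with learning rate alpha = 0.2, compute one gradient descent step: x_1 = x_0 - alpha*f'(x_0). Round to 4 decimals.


We compute the gradient at x_0 and apply the update.
f'(x) = 46*x - 3
f'(-2.9966) = 46*-2.9966 - 3 = -140.8436
x_1 = -2.9966 - 0.2*-140.8436 = 25.1721


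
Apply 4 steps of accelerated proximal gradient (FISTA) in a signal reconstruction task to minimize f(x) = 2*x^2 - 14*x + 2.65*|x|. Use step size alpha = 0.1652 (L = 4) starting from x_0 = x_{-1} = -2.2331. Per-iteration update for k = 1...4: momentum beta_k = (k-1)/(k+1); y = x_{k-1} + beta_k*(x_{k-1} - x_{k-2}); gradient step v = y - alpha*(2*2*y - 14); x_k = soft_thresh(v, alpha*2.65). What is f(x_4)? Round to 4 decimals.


FISTA on f(x) = 2*x^2 - 14*x + 2.65*|x|
L = 4, alpha = 0.1652
Iteration 1: beta = 0.0, y = -2.2331 + 0.0*(-2.2331 + 2.2331) = -2.2331
  grad(y) = -22.9324, v = y - alpha*grad = 1.5553
  prox(v) = soft_thresh(1.5553, 0.4378) = 1.1176
Iteration 2: beta = 0.3333, y = 1.1176 + 0.3333*(1.1176 + 2.2331) = 2.2344
  grad(y) = -5.0623, v = y - alpha*grad = 3.0707
  prox(v) = soft_thresh(3.0707, 0.4378) = 2.6329
Iteration 3: beta = 0.5, y = 2.6329 + 0.5*(2.6329 - 1.1176) = 3.3906
  grad(y) = -0.4375, v = y - alpha*grad = 3.4629
  prox(v) = soft_thresh(3.4629, 0.4378) = 3.0251
Iteration 4: beta = 0.6, y = 3.0251 + 0.6*(3.0251 - 2.6329) = 3.2604
  grad(y) = -0.9583, v = y - alpha*grad = 3.4187
  prox(v) = soft_thresh(3.4187, 0.4378) = 2.981
f(x_4) = 2*2.981^2 - 14*2.981 + 2.65*|2.981| = -16.0617


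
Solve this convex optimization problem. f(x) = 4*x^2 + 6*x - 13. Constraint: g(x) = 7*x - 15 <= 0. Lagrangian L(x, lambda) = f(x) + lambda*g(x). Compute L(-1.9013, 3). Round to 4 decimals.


Step 1: Evaluate f(x).
f(-1.9013) = 4*(-1.9013)^2 + 6*(-1.9013) - 13 = -9.948
Step 2: Evaluate g(x).
g(-1.9013) = 7*-1.9013 - 15 = -28.3091
Step 3: Compute Lagrangian.
L = -9.948 + 3*-28.3091 = -94.8753


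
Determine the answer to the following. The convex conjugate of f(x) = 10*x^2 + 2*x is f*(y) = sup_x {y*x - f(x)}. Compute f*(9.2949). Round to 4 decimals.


f*(y) = sup_x {y*x - a*x^2 - b*x} = sup_x {(y-b)*x - a*x^2}
FOC: (y - b) - 2a*x = 0 => x* = (y - b)/(2a)
x* = (9.2949 - 2)/(2*10) = 0.3647
f*(9.2949) = (y-b)^2/(4a) = (9.2949 - 2)^2/(4*10)
= 53.2156/40 = 1.3304


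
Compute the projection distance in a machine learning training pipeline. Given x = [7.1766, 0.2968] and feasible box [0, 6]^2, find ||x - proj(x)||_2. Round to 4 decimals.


Project each component onto [0, 6].
clip(7.1766) = 6.0, clip(0.2968) = 0.2968
Projection = [6.0, 0.2968]
Squared diffs: [1.3844, 0.0]
Distance = sqrt(1.3844) = 1.1766


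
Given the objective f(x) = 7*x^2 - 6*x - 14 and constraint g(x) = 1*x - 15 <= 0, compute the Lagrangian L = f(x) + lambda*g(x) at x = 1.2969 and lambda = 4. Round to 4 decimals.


Step 1: Evaluate f(x).
f(1.2969) = 7*1.2969^2 - 6*1.2969 - 14 = -10.0078
Step 2: Evaluate g(x).
g(1.2969) = 1*1.2969 - 15 = -13.7031
Step 3: Compute Lagrangian.
L = -10.0078 + 4*-13.7031 = -64.8202


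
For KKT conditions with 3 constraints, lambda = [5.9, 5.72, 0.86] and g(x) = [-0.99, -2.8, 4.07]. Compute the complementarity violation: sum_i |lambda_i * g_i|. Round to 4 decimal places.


KKT complementary slackness check:
lambda_1 * g_1 = 5.9 * -0.99 = -5.841
lambda_2 * g_2 = 5.72 * -2.8 = -16.016
lambda_3 * g_3 = 0.86 * 4.07 = 3.5002
Total violation = 5.841 + 16.016 + 3.5002 = 25.3572


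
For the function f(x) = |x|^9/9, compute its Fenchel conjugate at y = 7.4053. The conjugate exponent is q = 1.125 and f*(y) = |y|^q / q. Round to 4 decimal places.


The conjugate exponent q satisfies 1/p + 1/q = 1.
p = 9, so q = 9/(9 - 1) = 1.125
|y|^q = 7.4053^1.125 = 9.5112
f*(7.4053) = 9.5112 / 1.125 = 8.4544


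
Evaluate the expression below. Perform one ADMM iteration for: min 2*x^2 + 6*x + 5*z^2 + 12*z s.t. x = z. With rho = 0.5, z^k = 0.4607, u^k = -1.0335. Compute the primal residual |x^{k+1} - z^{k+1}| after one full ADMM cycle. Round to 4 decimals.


ADMM iteration with rho = 0.5, z^k = 0.4607, u^k = -1.0335
Step 1: x-update.
Minimize 2*x^2 + 6*x + (0.5/2)*(x - 0.4607 - 1.0335)^2
FOC: (2*2 + 0.5)*x = -6 + 0.5*(0.4607 + 1.0335)
x^{k+1} = -1.1673
Step 2: z-update.
Minimize 5*z^2 + 12*z + (0.5/2)*(-1.1673 - z - 1.0335)^2
FOC: (2*5 + 0.5)*z = -12 + 0.5*(-1.1673 - 1.0335)
z^{k+1} = -1.2477
Step 3: u-update.
u^{k+1} = -1.0335 - 1.1673 + 1.2477 = -0.9532
Step 4: Primal residual = |-1.1673 + 1.2477| = 0.0803


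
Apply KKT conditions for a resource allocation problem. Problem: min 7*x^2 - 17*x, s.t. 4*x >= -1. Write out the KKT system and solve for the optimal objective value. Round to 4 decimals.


Step 1: Try lambda = 0 (constraint inactive).
Stationarity: 2*7*x - 17 = 0
x* = 17/(2*7) = 17/14 = 1.2143 (rounded; the exact value 17/14 is used below)
Check constraint: 4*1.2143 = 4.8572 >= -1 -- satisfied.
Step 2: Compute optimal value.
f(x*) = 7*(17/14)^2 - 17*(17/14) = -10.3214


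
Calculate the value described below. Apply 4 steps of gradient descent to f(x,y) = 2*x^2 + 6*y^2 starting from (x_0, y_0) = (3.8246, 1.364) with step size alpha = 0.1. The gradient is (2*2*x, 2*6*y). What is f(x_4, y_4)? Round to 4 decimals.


Gradient descent on f(x,y) = 2*x^2 + 6*y^2.
Starting point: (3.8246, 1.364), alpha = 0.1
Step 1: grad_x = 2*2*3.8246 = 15.2984, grad_y = 2*6*1.364 = 16.368
  x_1 = 3.8246 - 0.1*15.2984 = 2.2948
  y_1 = 1.364 - 0.1*16.368 = -0.2728
Step 2: grad_x = 2*2*2.2948 = 9.179, grad_y = 2*6*-0.2728 = -3.2736
  x_2 = 2.2948 - 0.1*9.179 = 1.3769
  y_2 = -0.2728 - 0.1*-3.2736 = 0.0546
Step 3: grad_x = 2*2*1.3769 = 5.5074, grad_y = 2*6*0.0546 = 0.6547
  x_3 = 1.3769 - 0.1*5.5074 = 0.8261
  y_3 = 0.0546 - 0.1*0.6547 = -0.0109
Step 4: grad_x = 2*2*0.8261 = 3.3045, grad_y = 2*6*-0.0109 = -0.1309
  x_4 = 0.8261 - 0.1*3.3045 = 0.4957
  y_4 = -0.0109 - 0.1*-0.1309 = 0.0022
f(0.4957, 0.0022) = 2*0.4957^2 + 6*0.0022^2 = 0.4914


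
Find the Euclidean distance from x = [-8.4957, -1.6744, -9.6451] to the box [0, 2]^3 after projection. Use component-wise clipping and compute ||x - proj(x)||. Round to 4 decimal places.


Project each component onto [0, 2].
clip(-8.4957) = 0.0, clip(-1.6744) = 0.0, clip(-9.6451) = 0.0
Projection = [0.0, 0.0, 0.0]
Squared diffs: [72.1769, 2.8036, 93.028]
Distance = sqrt(168.0085) = 12.9618


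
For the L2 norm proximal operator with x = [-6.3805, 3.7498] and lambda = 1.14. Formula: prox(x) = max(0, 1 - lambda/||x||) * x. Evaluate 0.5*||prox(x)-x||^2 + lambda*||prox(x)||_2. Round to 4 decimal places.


Step 1: Compute ||x||.
||x|| = 7.4008
Step 2: Compute scaling factor.
scale = max(0, 1 - 1.14/7.4008) = 0.846
Step 3: prox(x) = [-5.3977, 3.1722]
||prox(x)|| = 6.2608
Step 4: Proximal objective.
0.5*||prox-x||^2 = 0.6498
lambda*||prox|| = 7.1373
Total = 7.7871


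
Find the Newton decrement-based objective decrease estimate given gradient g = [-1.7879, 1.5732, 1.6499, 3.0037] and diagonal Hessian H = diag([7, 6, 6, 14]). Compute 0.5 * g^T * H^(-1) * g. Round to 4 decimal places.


Step 1: H is diagonal, so H^(-1) * g = [-0.2554, 0.2622, 0.275, 0.2146].
Step 2: g^T H^(-1) g = sum_i g_i^2 / H_ii
  = (-1.7879)^2/7 + (1.5732)^2/6 + (1.6499)^2/6 + (3.0037)^2/14
  = 0.4567 + 0.4125 + 0.4537 + 0.6444 = 1.9673
Step 3: Objective decrease = 0.5 * g^T H^(-1) g = 0.9836


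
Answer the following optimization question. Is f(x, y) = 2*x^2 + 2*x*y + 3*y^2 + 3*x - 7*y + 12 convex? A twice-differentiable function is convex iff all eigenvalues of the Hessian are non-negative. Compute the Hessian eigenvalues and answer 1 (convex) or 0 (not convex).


The Hessian of f(x,y) = 2*x^2 + 2*x*y + 3*y^2 + 3*x - 7*y + 12 is:
H = [[4, 2], [2, 6]]
Trace = 4 + 6 = 10
Determinant = 4*6 - (2)^2 = 20
Discriminant = (10)^2 - 4*20 = 20.0
Eigenvalues: lambda_1 = 2.7639, lambda_2 = 7.2361
The function is convex.

1


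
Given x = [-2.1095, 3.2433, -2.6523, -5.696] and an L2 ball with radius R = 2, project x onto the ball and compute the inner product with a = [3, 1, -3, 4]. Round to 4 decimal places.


Step 1: Compute ||x|| (intermediates to 6 decimals).
||x|| = sqrt((-2.1095)^2 + 3.2433^2 + (-2.6523)^2 + (-5.696)^2) = 7.378895
Step 2: Project.
Since ||x|| > R, scale = R/||x|| = 2/7.378895 = 0.271043, proj(x) = scale * x
proj(x) = [-0.571765, 0.879074, -0.718887, -1.543861]
Step 3: Dot product.
a^T * proj(x) = 3*(-0.571765) + 1*0.879074 - 3*(-0.718887) + 4*(-1.543861) = -4.855


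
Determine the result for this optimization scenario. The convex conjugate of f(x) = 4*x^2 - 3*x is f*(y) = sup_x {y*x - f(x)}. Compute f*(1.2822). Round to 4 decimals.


f*(y) = sup_x {y*x - a*x^2 - b*x} = sup_x {(y-b)*x - a*x^2}
FOC: (y - b) - 2a*x = 0 => x* = (y - b)/(2a)
x* = (1.2822 + 3)/(2*4) = 0.5353
f*(1.2822) = (y-b)^2/(4a) = (1.2822 + 3)^2/(4*4)
= 18.3372/16 = 1.1461


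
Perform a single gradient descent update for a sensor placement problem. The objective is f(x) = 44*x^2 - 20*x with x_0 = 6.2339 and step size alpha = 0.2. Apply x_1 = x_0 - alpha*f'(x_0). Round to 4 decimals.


We compute the gradient at x_0 and apply the update.
f'(x) = 88*x - 20
f'(6.2339) = 88*6.2339 - 20 = 528.5832
x_1 = 6.2339 - 0.2*528.5832 = -99.4827


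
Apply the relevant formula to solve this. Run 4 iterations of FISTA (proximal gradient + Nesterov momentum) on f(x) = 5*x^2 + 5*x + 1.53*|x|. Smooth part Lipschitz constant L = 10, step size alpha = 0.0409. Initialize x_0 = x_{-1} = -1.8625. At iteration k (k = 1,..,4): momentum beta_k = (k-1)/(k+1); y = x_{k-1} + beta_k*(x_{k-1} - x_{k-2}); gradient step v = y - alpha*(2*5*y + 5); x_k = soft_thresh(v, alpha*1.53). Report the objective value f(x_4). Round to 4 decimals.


FISTA on f(x) = 5*x^2 + 5*x + 1.53*|x|
L = 10, alpha = 0.0409
Iteration 1: beta = 0.0, y = -1.8625 + 0.0*(-1.8625 + 1.8625) = -1.8625
  grad(y) = -13.625, v = y - alpha*grad = -1.3052
  prox(v) = soft_thresh(-1.3052, 0.0626) = -1.2427
Iteration 2: beta = 0.3333, y = -1.2427 + 0.3333*(-1.2427 + 1.8625) = -1.036
  grad(y) = -5.3605, v = y - alpha*grad = -0.8168
  prox(v) = soft_thresh(-0.8168, 0.0626) = -0.7542
Iteration 3: beta = 0.5, y = -0.7542 + 0.5*(-0.7542 + 1.2427) = -0.51
  grad(y) = -0.1001, v = y - alpha*grad = -0.5059
  prox(v) = soft_thresh(-0.5059, 0.0626) = -0.4433
Iteration 4: beta = 0.6, y = -0.4433 + 0.6*(-0.4433 + 0.7542) = -0.2568
  grad(y) = 2.4319, v = y - alpha*grad = -0.3563
  prox(v) = soft_thresh(-0.3563, 0.0626) = -0.2937
f(x_4) = 5*(-0.2937)^2 + 5*(-0.2937) + 1.53*|-0.2937| = -0.5878


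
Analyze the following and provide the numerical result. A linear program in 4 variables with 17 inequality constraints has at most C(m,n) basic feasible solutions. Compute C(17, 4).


Each vertex corresponds to some choice of n active constraints out of m, so the number of vertices is at most C(m, n) = m! / (n!(m-n)!).
m = 17, n = 4
Numerator: 17 * 16 * 15 * 14
Denominator: 4! = 24
C(17, 4) = 2380


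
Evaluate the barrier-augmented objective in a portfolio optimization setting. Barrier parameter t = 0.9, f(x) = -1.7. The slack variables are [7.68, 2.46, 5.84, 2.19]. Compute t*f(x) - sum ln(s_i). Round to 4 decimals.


Step 1: Compute log-barrier.
ln values: [2.0386, 0.9002, 1.7647, 0.7839]
phi = -(2.0386 + 0.9002 + 1.7647 + 0.7839) = -5.4874
Step 2: Compute augmented objective.
t*f(x) = 0.9*-1.7 = -1.53
Total = -1.53 - 5.4874 = -7.0174


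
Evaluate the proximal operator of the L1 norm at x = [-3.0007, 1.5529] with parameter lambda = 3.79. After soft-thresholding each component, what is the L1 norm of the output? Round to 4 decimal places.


Soft-thresholding with lambda = 3.79:
prox(-3.0007) = sign(-3.0007)*max(|-3.0007| - 3.79, 0) = 0.0
prox(1.5529) = sign(1.5529)*max(|1.5529| - 3.79, 0) = 0.0
prox(x) = [0.0, 0.0]
||prox(x)||_1 = 0.0 + 0.0 = 0.0


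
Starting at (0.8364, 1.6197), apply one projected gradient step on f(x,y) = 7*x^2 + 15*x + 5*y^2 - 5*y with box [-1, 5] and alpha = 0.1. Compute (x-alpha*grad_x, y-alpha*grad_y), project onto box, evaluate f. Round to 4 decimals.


Step 1: Compute gradient at (0.8364, 1.6197).
grad_x = 2*7*0.8364 + 15 = 26.7096
grad_y = 2*5*1.6197 - 5 = 11.197
Step 2: Gradient step.
x_raw = 0.8364 - 0.1*26.7096 = -1.8346
y_raw = 1.6197 - 0.1*11.197 = 0.5
Step 3: Project onto [-1, 5].
x_proj = clip(-1.8346) = -1.0
y_proj = clip(0.5) = 0.5
Step 4: Evaluate f.
f(-1.0, 0.5) = -9.25


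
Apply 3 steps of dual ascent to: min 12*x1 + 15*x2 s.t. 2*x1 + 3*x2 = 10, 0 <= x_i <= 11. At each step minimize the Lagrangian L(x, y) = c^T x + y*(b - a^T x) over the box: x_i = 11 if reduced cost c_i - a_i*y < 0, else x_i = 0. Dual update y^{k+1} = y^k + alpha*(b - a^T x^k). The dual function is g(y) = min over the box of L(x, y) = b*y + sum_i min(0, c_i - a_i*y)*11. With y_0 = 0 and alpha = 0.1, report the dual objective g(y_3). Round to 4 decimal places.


Dual ascent for LP: min 12*x1 + 15*x2, 2*x1 + 3*x2 = 10, 0 <= x_i <= 11
Step 1: y^k = 0.0, reduced costs: (12.0, 15.0)
  x^k = (0.0, 0.0), subgradient = b - a^T x = 10.0
  y^{k+1} = 0.0 + 0.1*10.0 = 1.0
Step 2: y^k = 1.0, reduced costs: (10.0, 12.0)
  x^k = (0.0, 0.0), subgradient = b - a^T x = 10.0
  y^{k+1} = 1.0 + 0.1*10.0 = 2.0
Step 3: y^k = 2.0, reduced costs: (8.0, 9.0)
  x^k = (0.0, 0.0), subgradient = b - a^T x = 10.0
  y^{k+1} = 2.0 + 0.1*10.0 = 3.0
Dual objective at y_3 = 3.0: reduced costs (6.0, 6.0), box minimizer x = (0.0, 0.0)
g(y_3) = b*y + (c1 - a1*y)*x1 + (c2 - a2*y)*x2 = 10*3.0 + 6.0*0.0 + 6.0*0.0 = 30.0 + 0.0 + 0.0 = 30.0


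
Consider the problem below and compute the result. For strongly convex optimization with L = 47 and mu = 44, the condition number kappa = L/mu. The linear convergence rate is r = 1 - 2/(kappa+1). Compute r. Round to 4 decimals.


Step 1: Compute the condition number.
kappa = L/mu = 47/44 = 1.0682
Step 2: Compute the convergence rate.
r = 1 - 2/(kappa + 1) = 1 - 2*mu/(L + mu) = (L - mu)/(L + mu) = 3/91 = 0.033


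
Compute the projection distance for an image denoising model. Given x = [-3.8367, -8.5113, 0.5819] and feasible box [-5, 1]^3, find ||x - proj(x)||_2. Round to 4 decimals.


Project each component onto [-5, 1].
clip(-3.8367) = -3.8367, clip(-8.5113) = -5.0, clip(0.5819) = 0.5819
Projection = [-3.8367, -5.0, 0.5819]
Squared diffs: [0.0, 12.3292, 0.0]
Distance = sqrt(12.3292) = 3.5113


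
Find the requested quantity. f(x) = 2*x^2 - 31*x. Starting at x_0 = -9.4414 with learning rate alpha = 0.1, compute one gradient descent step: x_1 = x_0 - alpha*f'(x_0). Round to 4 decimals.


We compute the gradient at x_0 and apply the update.
f'(x) = 4*x - 31
f'(-9.4414) = 4*-9.4414 - 31 = -68.7656
x_1 = -9.4414 - 0.1*-68.7656 = -2.5648


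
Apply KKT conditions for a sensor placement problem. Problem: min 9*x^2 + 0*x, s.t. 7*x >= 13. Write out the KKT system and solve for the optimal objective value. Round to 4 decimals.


Step 1: Try lambda = 0 (constraint inactive).
x_unc = 0/(2*9) = 0.0
Check: 7*0.0 = 0.0 < 13 -- violated!
Step 2: Constraint must be active: 7*x = 13
x* = 13/7 = 1.8571 (rounded; the exact value 13/7 is used below)
lambda = (2*9*(13/7) + 0)/7 = 4.7755
Step 3: Compute optimal value.
f(x*) = 9*(13/7)^2 + 0*(13/7) = 31.0408


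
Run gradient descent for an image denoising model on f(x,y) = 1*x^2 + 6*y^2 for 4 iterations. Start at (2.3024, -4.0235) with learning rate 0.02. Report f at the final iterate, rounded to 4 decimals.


Gradient descent on f(x,y) = 1*x^2 + 6*y^2.
Starting point: (2.3024, -4.0235), alpha = 0.02
Step 1: grad_x = 2*1*2.3024 = 4.6048, grad_y = 2*6*-4.0235 = -48.282
  x_1 = 2.3024 - 0.02*4.6048 = 2.2103
  y_1 = -4.0235 - 0.02*-48.282 = -3.0579
Step 2: grad_x = 2*1*2.2103 = 4.4206, grad_y = 2*6*-3.0579 = -36.6943
  x_2 = 2.2103 - 0.02*4.4206 = 2.1219
  y_2 = -3.0579 - 0.02*-36.6943 = -2.324
Step 3: grad_x = 2*1*2.1219 = 4.2438, grad_y = 2*6*-2.324 = -27.8877
  x_3 = 2.1219 - 0.02*4.2438 = 2.037
  y_3 = -2.324 - 0.02*-27.8877 = -1.7662
Step 4: grad_x = 2*1*2.037 = 4.074, grad_y = 2*6*-1.7662 = -21.1946
  x_4 = 2.037 - 0.02*4.074 = 1.9555
  y_4 = -1.7662 - 0.02*-21.1946 = -1.3423
f(1.9555, -1.3423) = 1*1.9555^2 + 6*(-1.3423)^2 = 14.6352


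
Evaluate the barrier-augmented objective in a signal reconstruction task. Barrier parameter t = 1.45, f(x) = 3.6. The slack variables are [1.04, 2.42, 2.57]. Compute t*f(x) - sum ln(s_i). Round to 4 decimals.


Step 1: Compute log-barrier.
ln values: [0.0392, 0.8838, 0.9439]
phi = -(0.0392 + 0.8838 + 0.9439) = -1.8669
Step 2: Compute augmented objective.
t*f(x) = 1.45*3.6 = 5.22
Total = 5.22 - 1.8669 = 3.3531


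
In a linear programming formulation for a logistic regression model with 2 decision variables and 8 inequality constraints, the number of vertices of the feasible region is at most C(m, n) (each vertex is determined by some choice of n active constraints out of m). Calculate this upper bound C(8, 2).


Each vertex corresponds to some choice of n active constraints out of m, so the number of vertices is at most C(m, n) = m! / (n!(m-n)!).
m = 8, n = 2
Numerator: 8 * 7
Denominator: 2! = 2
C(8, 2) = 28


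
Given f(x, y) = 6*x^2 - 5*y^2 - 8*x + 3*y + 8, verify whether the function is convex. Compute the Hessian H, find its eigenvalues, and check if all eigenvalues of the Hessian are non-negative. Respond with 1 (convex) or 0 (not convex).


The Hessian of f(x,y) = 6*x^2 - 5*y^2 - 8*x + 3*y + 8 is:
H = [[12, 0], [0, -10]]
Trace = 12 - 10 = 2
Determinant = 12*-10 - (0)^2 = -120
Discriminant = (2)^2 - 4*-120 = 484.0
Eigenvalues: lambda_1 = -10.0, lambda_2 = 12.0
The function is not convex.

0


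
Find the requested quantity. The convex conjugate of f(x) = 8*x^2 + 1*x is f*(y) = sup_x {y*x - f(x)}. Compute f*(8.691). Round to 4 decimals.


f*(y) = sup_x {y*x - a*x^2 - b*x} = sup_x {(y-b)*x - a*x^2}
FOC: (y - b) - 2a*x = 0 => x* = (y - b)/(2a)
x* = (8.691 - 1)/(2*8) = 0.4807
f*(8.691) = (y-b)^2/(4a) = (8.691 - 1)^2/(4*8)
= 59.1515/32 = 1.8485


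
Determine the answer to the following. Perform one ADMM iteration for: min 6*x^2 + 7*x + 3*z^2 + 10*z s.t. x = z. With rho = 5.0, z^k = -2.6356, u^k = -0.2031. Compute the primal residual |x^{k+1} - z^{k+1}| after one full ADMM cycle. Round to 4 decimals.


ADMM iteration with rho = 5.0, z^k = -2.6356, u^k = -0.2031
Step 1: x-update.
Minimize 6*x^2 + 7*x + (5.0/2)*(x + 2.6356 - 0.2031)^2
FOC: (2*6 + 5.0)*x = -7 + 5.0*(-2.6356 + 0.2031)
x^{k+1} = -1.1272
Step 2: z-update.
Minimize 3*z^2 + 10*z + (5.0/2)*(-1.1272 - z - 0.2031)^2
FOC: (2*3 + 5.0)*z = -10 + 5.0*(-1.1272 - 0.2031)
z^{k+1} = -1.5138
Step 3: u-update.
u^{k+1} = -0.2031 - 1.1272 + 1.5138 = 0.1835
Step 4: Primal residual = |-1.1272 + 1.5138| = 0.3866


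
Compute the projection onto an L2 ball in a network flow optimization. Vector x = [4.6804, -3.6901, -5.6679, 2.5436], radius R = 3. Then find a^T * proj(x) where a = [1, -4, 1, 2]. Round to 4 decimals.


Step 1: Compute ||x|| (intermediates to 6 decimals).
||x|| = sqrt(4.6804^2 + (-3.6901)^2 + (-5.6679)^2 + 2.5436^2) = 8.60918
Step 2: Project.
Since ||x|| > R, scale = R/||x|| = 3/8.60918 = 0.348465, proj(x) = scale * x
proj(x) = [1.630956, -1.285871, -1.975065, 0.886356]
Step 3: Dot product.
a^T * proj(x) = 1*1.630956 - 4*(-1.285871) + 1*(-1.975065) + 2*0.886356 = 6.5721


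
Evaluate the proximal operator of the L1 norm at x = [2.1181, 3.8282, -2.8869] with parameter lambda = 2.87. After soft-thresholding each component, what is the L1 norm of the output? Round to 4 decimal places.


Soft-thresholding with lambda = 2.87:
prox(2.1181) = sign(2.1181)*max(|2.1181| - 2.87, 0) = 0.0
prox(3.8282) = sign(3.8282)*max(|3.8282| - 2.87, 0) = 0.9582
prox(-2.8869) = sign(-2.8869)*max(|-2.8869| - 2.87, 0) = -0.0169
prox(x) = [0.0, 0.9582, -0.0169]
||prox(x)||_1 = 0.0 + 0.9582 + 0.0169 = 0.9751


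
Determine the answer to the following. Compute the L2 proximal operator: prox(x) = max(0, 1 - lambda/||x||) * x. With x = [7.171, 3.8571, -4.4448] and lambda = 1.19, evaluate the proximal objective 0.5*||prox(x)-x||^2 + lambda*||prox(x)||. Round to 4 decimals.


Step 1: Compute ||x||.
||x|| = 9.2767
Step 2: Compute scaling factor.
scale = max(0, 1 - 1.19/9.2767) = 0.8717
Step 3: prox(x) = [6.2511, 3.3623, -3.8746]
||prox(x)|| = 8.0867
Step 4: Proximal objective.
0.5*||prox-x||^2 = 0.7081
lambda*||prox|| = 9.6232
Total = 10.3312


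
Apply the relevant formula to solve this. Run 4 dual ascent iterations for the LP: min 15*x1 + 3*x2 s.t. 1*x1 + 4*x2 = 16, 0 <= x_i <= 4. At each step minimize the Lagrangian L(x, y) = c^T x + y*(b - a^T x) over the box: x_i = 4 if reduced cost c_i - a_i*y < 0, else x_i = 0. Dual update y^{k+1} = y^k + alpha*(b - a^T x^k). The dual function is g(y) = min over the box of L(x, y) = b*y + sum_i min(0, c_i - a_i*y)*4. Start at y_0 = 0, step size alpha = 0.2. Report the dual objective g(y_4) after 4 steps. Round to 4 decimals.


Dual ascent for LP: min 15*x1 + 3*x2, 1*x1 + 4*x2 = 16, 0 <= x_i <= 4
Step 1: y^k = 0.0, reduced costs: (15.0, 3.0)
  x^k = (0.0, 0.0), subgradient = b - a^T x = 16.0
  y^{k+1} = 0.0 + 0.2*16.0 = 3.2
Step 2: y^k = 3.2, reduced costs: (11.8, -9.8)
  x^k = (0.0, 4.0), subgradient = b - a^T x = 0.0
  y^{k+1} = 3.2 + 0.2*0.0 = 3.2
Step 3: y^k = 3.2, reduced costs: (11.8, -9.8)
  x^k = (0.0, 4.0), subgradient = b - a^T x = 0.0
  y^{k+1} = 3.2 + 0.2*0.0 = 3.2
Step 4: y^k = 3.2, reduced costs: (11.8, -9.8)
  x^k = (0.0, 4.0), subgradient = b - a^T x = 0.0
  y^{k+1} = 3.2 + 0.2*0.0 = 3.2
Dual objective at y_4 = 3.2: reduced costs (11.8, -9.8), box minimizer x = (0.0, 4.0)
g(y_4) = b*y + (c1 - a1*y)*x1 + (c2 - a2*y)*x2 = 16*3.2 + 11.8*0.0 + (-9.8)*4.0 = 51.2 + 0.0 - 39.2 = 12.0


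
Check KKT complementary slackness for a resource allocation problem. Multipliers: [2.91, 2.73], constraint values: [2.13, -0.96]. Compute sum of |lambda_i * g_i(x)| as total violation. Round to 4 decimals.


KKT complementary slackness check:
lambda_1 * g_1 = 2.91 * 2.13 = 6.1983
lambda_2 * g_2 = 2.73 * -0.96 = -2.6208
Total violation = 6.1983 + 2.6208 = 8.8191


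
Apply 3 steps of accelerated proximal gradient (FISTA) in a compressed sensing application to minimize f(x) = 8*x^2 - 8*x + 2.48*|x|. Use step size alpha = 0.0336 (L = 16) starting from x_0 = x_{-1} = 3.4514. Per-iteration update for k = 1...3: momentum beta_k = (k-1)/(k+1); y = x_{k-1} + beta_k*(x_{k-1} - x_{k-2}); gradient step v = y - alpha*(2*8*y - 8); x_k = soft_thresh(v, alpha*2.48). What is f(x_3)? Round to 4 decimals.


FISTA on f(x) = 8*x^2 - 8*x + 2.48*|x|
L = 16, alpha = 0.0336
Iteration 1: beta = 0.0, y = 3.4514 + 0.0*(3.4514 - 3.4514) = 3.4514
  grad(y) = 47.2224, v = y - alpha*grad = 1.8647
  prox(v) = soft_thresh(1.8647, 0.0833) = 1.7814
Iteration 2: beta = 0.3333, y = 1.7814 + 0.3333*(1.7814 - 3.4514) = 1.2247
  grad(y) = 11.5957, v = y - alpha*grad = 0.8351
  prox(v) = soft_thresh(0.8351, 0.0833) = 0.7518
Iteration 3: beta = 0.5, y = 0.7518 + 0.5*(0.7518 - 1.7814) = 0.237
  grad(y) = -4.2083, v = y - alpha*grad = 0.3784
  prox(v) = soft_thresh(0.3784, 0.0833) = 0.2951
f(x_3) = 8*0.2951^2 - 8*0.2951 + 2.48*|0.2951| = -0.9322


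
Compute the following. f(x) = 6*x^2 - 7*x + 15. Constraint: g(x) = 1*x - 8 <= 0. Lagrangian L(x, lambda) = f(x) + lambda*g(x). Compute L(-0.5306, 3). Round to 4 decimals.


Step 1: Evaluate f(x).
f(-0.5306) = 6*(-0.5306)^2 - 7*(-0.5306) + 15 = 20.4034
Step 2: Evaluate g(x).
g(-0.5306) = 1*-0.5306 - 8 = -8.5306
Step 3: Compute Lagrangian.
L = 20.4034 + 3*-8.5306 = -5.1884


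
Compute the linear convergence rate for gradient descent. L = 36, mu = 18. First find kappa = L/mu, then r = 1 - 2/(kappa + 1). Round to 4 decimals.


Step 1: Compute the condition number.
kappa = L/mu = 36/18 = 2.0
Step 2: Compute the convergence rate.
r = 1 - 2/(kappa + 1) = 1 - 2*mu/(L + mu) = (L - mu)/(L + mu) = 18/54 = 0.3333


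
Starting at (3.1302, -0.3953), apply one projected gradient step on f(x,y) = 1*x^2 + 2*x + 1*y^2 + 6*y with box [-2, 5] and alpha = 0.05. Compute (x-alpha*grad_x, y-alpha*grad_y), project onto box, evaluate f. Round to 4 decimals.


Step 1: Compute gradient at (3.1302, -0.3953).
grad_x = 2*1*3.1302 + 2 = 8.2604
grad_y = 2*1*-0.3953 + 6 = 5.2094
Step 2: Gradient step.
x_raw = 3.1302 - 0.05*8.2604 = 2.7172
y_raw = -0.3953 - 0.05*5.2094 = -0.6558
Step 3: Project onto [-2, 5].
x_proj = clip(2.7172) = 2.7172
y_proj = clip(-0.6558) = -0.6558
Step 4: Evaluate f.
f(2.7172, -0.6558) = 9.3128


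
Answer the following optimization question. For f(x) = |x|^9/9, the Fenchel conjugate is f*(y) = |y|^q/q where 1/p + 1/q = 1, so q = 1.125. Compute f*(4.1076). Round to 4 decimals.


The conjugate exponent q satisfies 1/p + 1/q = 1.
p = 9, so q = 9/(9 - 1) = 1.125
|y|^q = 4.1076^1.125 = 4.901
f*(4.1076) = 4.901 / 1.125 = 4.3565


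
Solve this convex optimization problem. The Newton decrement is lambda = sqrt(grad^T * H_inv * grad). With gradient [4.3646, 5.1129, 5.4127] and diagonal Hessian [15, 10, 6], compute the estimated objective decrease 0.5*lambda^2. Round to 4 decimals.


Step 1: H is diagonal, so H^(-1) * g = [0.291, 0.5113, 0.9021].
Step 2: g^T H^(-1) g = sum_i g_i^2 / H_ii
  = (4.3646)^2/15 + (5.1129)^2/10 + (5.4127)^2/6
  = 1.27 + 2.6142 + 4.8829 = 8.767
Step 3: Objective decrease = 0.5 * g^T H^(-1) g = 4.3835


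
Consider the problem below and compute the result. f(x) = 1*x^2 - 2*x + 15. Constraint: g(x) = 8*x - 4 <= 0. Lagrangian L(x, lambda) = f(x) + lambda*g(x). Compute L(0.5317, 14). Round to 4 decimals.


Step 1: Evaluate f(x).
f(0.5317) = 1*0.5317^2 - 2*0.5317 + 15 = 14.2193
Step 2: Evaluate g(x).
g(0.5317) = 8*0.5317 - 4 = 0.2536
Step 3: Compute Lagrangian.
L = 14.2193 + 14*0.2536 = 17.7697


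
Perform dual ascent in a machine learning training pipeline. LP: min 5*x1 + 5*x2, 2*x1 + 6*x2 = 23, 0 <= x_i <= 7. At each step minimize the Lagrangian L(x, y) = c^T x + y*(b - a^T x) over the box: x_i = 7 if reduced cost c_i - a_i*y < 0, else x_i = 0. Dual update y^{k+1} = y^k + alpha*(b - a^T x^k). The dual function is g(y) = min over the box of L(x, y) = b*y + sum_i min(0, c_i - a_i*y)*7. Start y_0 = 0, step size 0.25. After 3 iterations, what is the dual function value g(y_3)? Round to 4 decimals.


Dual ascent for LP: min 5*x1 + 5*x2, 2*x1 + 6*x2 = 23, 0 <= x_i <= 7
Step 1: y^k = 0.0, reduced costs: (5.0, 5.0)
  x^k = (0.0, 0.0), subgradient = b - a^T x = 23.0
  y^{k+1} = 0.0 + 0.25*23.0 = 5.75
Step 2: y^k = 5.75, reduced costs: (-6.5, -29.5)
  x^k = (7.0, 7.0), subgradient = b - a^T x = -33.0
  y^{k+1} = 5.75 + 0.25*-33.0 = -2.5
Step 3: y^k = -2.5, reduced costs: (10.0, 20.0)
  x^k = (0.0, 0.0), subgradient = b - a^T x = 23.0
  y^{k+1} = -2.5 + 0.25*23.0 = 3.25
Dual objective at y_3 = 3.25: reduced costs (-1.5, -14.5), box minimizer x = (7.0, 7.0)
g(y_3) = b*y + (c1 - a1*y)*x1 + (c2 - a2*y)*x2 = 23*3.25 + (-1.5)*7.0 + (-14.5)*7.0 = 74.75 - 10.5 - 101.5 = -37.25


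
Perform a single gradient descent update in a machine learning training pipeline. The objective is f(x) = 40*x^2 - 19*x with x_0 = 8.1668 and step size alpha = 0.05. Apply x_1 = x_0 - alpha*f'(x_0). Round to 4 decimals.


We compute the gradient at x_0 and apply the update.
f'(x) = 80*x - 19
f'(8.1668) = 80*8.1668 - 19 = 634.344
x_1 = 8.1668 - 0.05*634.344 = -23.5504


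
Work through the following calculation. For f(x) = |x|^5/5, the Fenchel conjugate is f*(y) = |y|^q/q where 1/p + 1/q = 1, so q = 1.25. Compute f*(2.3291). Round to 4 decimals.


The conjugate exponent q satisfies 1/p + 1/q = 1.
p = 5, so q = 5/(5 - 1) = 1.25
|y|^q = 2.3291^1.25 = 2.8773
f*(2.3291) = 2.8773 / 1.25 = 2.3018


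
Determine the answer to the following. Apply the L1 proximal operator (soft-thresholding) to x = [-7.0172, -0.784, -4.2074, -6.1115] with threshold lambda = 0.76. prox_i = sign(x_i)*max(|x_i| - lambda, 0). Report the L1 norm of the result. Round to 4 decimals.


Soft-thresholding with lambda = 0.76:
prox(-7.0172) = sign(-7.0172)*max(|-7.0172| - 0.76, 0) = -6.2572
prox(-0.784) = sign(-0.784)*max(|-0.784| - 0.76, 0) = -0.024
prox(-4.2074) = sign(-4.2074)*max(|-4.2074| - 0.76, 0) = -3.4474
prox(-6.1115) = sign(-6.1115)*max(|-6.1115| - 0.76, 0) = -5.3515
prox(x) = [-6.2572, -0.024, -3.4474, -5.3515]
||prox(x)||_1 = 6.2572 + 0.024 + 3.4474 + 5.3515 = 15.0801


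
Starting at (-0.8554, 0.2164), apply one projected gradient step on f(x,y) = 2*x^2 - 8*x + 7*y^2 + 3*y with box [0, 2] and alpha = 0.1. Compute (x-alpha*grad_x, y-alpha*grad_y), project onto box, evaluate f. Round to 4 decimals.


Step 1: Compute gradient at (-0.8554, 0.2164).
grad_x = 2*2*-0.8554 - 8 = -11.4216
grad_y = 2*7*0.2164 + 3 = 6.0296
Step 2: Gradient step.
x_raw = -0.8554 - 0.1*-11.4216 = 0.2868
y_raw = 0.2164 - 0.1*6.0296 = -0.3866
Step 3: Project onto [0, 2].
x_proj = clip(0.2868) = 0.2868
y_proj = clip(-0.3866) = 0.0
Step 4: Evaluate f.
f(0.2868, 0.0) = -2.1296


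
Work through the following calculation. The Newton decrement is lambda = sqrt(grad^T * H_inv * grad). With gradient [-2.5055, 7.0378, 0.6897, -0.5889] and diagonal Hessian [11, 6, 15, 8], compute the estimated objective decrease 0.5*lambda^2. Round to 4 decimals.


Step 1: H is diagonal, so H^(-1) * g = [-0.2278, 1.173, 0.046, -0.0736].
Step 2: g^T H^(-1) g = sum_i g_i^2 / H_ii
  = (-2.5055)^2/11 + (7.0378)^2/6 + (0.6897)^2/15 + (-0.5889)^2/8
  = 0.5707 + 8.2551 + 0.0317 + 0.0434 = 8.9009
Step 3: Objective decrease = 0.5 * g^T H^(-1) g = 4.4504


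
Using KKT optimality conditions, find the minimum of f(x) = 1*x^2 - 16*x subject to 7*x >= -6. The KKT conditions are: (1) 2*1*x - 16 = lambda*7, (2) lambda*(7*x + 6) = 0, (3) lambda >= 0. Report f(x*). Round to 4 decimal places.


Step 1: Try lambda = 0 (constraint inactive).
Stationarity: 2*1*x - 16 = 0
x* = 16/(2*1) = 8.0
Check constraint: 7*8.0 = 56.0 >= -6 -- satisfied.
Step 2: Compute optimal value.
f(x*) = 1*8.0^2 - 16*8.0 = -64.0


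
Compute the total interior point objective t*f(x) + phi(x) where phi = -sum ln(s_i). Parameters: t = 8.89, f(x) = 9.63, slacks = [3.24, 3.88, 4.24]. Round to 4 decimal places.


Step 1: Compute log-barrier.
ln values: [1.1756, 1.3558, 1.4446]
phi = -(1.1756 + 1.3558 + 1.4446) = -3.976
Step 2: Compute augmented objective.
t*f(x) = 8.89*9.63 = 85.6107
Total = 85.6107 - 3.976 = 81.6347
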